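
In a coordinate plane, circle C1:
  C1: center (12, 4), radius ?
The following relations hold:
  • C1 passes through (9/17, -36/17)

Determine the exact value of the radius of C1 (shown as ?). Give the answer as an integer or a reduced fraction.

13

1. [C1∋P]  r_C1² − 169 = 0  ⇒  r_C1 = 13 (r>0 drops 1)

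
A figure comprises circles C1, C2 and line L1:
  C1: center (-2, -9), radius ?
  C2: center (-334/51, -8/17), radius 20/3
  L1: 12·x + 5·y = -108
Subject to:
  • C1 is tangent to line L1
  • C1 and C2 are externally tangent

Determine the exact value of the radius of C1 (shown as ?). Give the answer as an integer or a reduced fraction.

1. [C1‖L1]  r_C1² − 9 = 0  ⇒  r_C1 = 3 (r>0 drops 1)
2. [ext C1·C2]  r_C1² + (40/3)r_C1 − 49 = 0  ⇒  r_C1 = 3 (r>0 drops 1)

3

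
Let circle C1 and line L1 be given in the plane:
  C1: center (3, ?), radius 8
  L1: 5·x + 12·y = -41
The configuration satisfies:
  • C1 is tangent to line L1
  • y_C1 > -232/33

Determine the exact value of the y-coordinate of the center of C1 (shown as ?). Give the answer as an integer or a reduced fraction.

4

1. [C1‖L1]  y_C1² + (28/3)y_C1 − 160/3 = 0  ⇒  y_C1 = -40/3 or 4
2. given y_C1 > -232/33: keep 4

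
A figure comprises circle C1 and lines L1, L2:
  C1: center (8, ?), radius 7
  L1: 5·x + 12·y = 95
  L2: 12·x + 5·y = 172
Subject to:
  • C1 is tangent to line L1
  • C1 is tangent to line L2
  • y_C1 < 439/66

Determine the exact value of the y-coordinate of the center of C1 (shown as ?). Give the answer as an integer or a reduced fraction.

-3

1. [C1‖L1]  y_C1² − (55/6)y_C1 − 73/2 = 0  ⇒  y_C1 = -3 or 73/6
2. [C1‖L2]  y_C1² − (152/5)y_C1 − 501/5 = 0  ⇒  y_C1 = -3 or 167/5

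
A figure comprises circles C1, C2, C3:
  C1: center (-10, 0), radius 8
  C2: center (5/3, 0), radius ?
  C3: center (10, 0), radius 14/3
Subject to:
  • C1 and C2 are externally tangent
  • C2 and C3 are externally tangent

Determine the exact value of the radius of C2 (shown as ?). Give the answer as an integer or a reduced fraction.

11/3

1. [ext C1·C2]  r_C2² + 16r_C2 − 649/9 = 0  ⇒  r_C2 = 11/3 (r>0 drops 1)
2. [ext C2·C3]  r_C2² + (28/3)r_C2 − 143/3 = 0  ⇒  r_C2 = 11/3 (r>0 drops 1)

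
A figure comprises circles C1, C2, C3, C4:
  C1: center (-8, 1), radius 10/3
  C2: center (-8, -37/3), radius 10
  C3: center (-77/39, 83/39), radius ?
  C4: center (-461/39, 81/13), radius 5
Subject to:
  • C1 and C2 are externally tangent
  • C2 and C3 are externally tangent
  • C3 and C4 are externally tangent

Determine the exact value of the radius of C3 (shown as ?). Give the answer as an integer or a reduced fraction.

17/3

1. [ext C2·C3]  r_C3² + 20r_C3 − 1309/9 = 0  ⇒  r_C3 = 17/3 (r>0 drops 1)
2. [ext C3·C4]  r_C3² + 10r_C3 − 799/9 = 0  ⇒  r_C3 = 17/3 (r>0 drops 1)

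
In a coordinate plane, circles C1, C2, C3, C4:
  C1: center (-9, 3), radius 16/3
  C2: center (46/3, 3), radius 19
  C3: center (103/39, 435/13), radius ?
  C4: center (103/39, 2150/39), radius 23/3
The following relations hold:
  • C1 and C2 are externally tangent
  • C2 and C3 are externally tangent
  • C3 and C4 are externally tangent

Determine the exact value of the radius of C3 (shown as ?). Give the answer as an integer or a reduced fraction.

1. [ext C2·C3]  r_C3² + 38r_C3 − 728 = 0  ⇒  r_C3 = 14 (r>0 drops 1)
2. [ext C3·C4]  r_C3² + (46/3)r_C3 − 1232/3 = 0  ⇒  r_C3 = 14 (r>0 drops 1)

14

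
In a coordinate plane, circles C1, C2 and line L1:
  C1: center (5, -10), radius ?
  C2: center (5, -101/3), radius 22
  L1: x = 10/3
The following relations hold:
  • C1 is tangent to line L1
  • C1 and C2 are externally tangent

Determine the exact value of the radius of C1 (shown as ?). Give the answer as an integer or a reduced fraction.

1. [C1‖L1]  r_C1² − 25/9 = 0  ⇒  r_C1 = 5/3 (r>0 drops 1)
2. [ext C1·C2]  r_C1² + 44r_C1 − 685/9 = 0  ⇒  r_C1 = 5/3 (r>0 drops 1)

5/3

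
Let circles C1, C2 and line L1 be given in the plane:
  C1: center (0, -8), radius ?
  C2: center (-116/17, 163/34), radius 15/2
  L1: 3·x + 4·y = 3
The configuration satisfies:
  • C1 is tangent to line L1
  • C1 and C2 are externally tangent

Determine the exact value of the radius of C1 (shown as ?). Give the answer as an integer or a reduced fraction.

7

1. [C1‖L1]  r_C1² − 49 = 0  ⇒  r_C1 = 7 (r>0 drops 1)
2. [ext C1·C2]  r_C1² + 15r_C1 − 154 = 0  ⇒  r_C1 = 7 (r>0 drops 1)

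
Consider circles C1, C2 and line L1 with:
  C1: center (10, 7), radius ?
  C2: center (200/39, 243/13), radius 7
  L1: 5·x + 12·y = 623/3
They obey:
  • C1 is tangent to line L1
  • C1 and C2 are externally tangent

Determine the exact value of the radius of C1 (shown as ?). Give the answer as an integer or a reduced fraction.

1. [C1‖L1]  r_C1² − 289/9 = 0  ⇒  r_C1 = 17/3 (r>0 drops 1)
2. [ext C1·C2]  r_C1² + 14r_C1 − 1003/9 = 0  ⇒  r_C1 = 17/3 (r>0 drops 1)

17/3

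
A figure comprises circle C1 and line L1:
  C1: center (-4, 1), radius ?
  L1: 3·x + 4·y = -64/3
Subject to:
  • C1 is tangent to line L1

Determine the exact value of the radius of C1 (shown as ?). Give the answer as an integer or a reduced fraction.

1. [C1‖L1]  r_C1² − 64/9 = 0  ⇒  r_C1 = 8/3 (r>0 drops 1)

8/3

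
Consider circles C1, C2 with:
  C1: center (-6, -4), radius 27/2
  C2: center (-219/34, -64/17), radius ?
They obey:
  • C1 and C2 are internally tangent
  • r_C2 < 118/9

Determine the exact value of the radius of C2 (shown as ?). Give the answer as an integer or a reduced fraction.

1. [int C1,C2]  r_C2² − 27r_C2 + 182 = 0  ⇒  r_C2 = 13 or 14
2. given r_C2 < 118/9: keep 13

13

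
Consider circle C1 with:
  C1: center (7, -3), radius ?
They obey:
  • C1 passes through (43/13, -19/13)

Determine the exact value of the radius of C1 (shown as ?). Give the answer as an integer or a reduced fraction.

4

1. [C1∋P]  r_C1² − 16 = 0  ⇒  r_C1 = 4 (r>0 drops 1)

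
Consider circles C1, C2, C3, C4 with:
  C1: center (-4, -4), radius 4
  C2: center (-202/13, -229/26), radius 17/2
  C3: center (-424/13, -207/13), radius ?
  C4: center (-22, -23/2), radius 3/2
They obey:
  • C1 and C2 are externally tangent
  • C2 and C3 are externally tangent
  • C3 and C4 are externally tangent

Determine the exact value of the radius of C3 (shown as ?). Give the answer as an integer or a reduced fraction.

1. [ext C2·C3]  r_C3² + 17r_C3 − 270 = 0  ⇒  r_C3 = 10 (r>0 drops 1)
2. [ext C3·C4]  r_C3² + 3r_C3 − 130 = 0  ⇒  r_C3 = 10 (r>0 drops 1)

10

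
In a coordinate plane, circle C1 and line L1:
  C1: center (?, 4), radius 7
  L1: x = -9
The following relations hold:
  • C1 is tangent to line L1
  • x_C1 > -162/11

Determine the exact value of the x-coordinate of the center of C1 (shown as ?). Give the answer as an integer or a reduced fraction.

-2

1. [C1‖L1]  x_C1² + 18x_C1 + 32 = 0  ⇒  x_C1 = -16 or -2
2. given x_C1 > -162/11: keep -2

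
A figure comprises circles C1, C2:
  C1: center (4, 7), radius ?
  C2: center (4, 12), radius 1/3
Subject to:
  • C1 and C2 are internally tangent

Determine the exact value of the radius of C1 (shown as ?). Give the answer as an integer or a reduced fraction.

1. [int C1,C2]  r_C1² − (2/3)r_C1 − 224/9 = 0  ⇒  r_C1 = 16/3 (r>0 drops 1)

16/3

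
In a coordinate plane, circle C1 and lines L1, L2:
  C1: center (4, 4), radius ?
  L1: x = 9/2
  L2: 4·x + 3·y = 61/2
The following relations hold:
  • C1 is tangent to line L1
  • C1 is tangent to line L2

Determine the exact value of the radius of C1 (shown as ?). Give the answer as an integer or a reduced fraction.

1/2

1. [C1‖L1]  r_C1² − 1/4 = 0  ⇒  r_C1 = 1/2 (r>0 drops 1)
2. [C1‖L2]  r_C1² − 1/4 = 0  ⇒  r_C1 = 1/2 (r>0 drops 1)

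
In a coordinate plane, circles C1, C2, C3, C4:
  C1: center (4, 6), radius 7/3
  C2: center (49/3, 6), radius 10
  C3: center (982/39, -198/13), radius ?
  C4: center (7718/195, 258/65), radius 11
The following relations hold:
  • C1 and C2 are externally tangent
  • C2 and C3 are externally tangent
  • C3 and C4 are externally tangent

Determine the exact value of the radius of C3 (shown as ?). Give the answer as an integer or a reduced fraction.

13

1. [ext C2·C3]  r_C3² + 20r_C3 − 429 = 0  ⇒  r_C3 = 13 (r>0 drops 1)
2. [ext C3·C4]  r_C3² + 22r_C3 − 455 = 0  ⇒  r_C3 = 13 (r>0 drops 1)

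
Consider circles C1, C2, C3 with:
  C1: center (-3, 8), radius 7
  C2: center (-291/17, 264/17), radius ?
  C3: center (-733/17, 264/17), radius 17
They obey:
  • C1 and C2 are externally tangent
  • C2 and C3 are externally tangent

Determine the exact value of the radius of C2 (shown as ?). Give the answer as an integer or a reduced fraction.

9

1. [ext C1·C2]  r_C2² + 14r_C2 − 207 = 0  ⇒  r_C2 = 9 (r>0 drops 1)
2. [ext C2·C3]  r_C2² + 34r_C2 − 387 = 0  ⇒  r_C2 = 9 (r>0 drops 1)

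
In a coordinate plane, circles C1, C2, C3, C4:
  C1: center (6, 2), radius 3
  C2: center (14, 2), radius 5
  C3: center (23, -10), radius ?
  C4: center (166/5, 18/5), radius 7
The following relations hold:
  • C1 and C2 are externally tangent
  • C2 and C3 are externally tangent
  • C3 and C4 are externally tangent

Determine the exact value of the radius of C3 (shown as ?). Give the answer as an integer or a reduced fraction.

10

1. [ext C2·C3]  r_C3² + 10r_C3 − 200 = 0  ⇒  r_C3 = 10 (r>0 drops 1)
2. [ext C3·C4]  r_C3² + 14r_C3 − 240 = 0  ⇒  r_C3 = 10 (r>0 drops 1)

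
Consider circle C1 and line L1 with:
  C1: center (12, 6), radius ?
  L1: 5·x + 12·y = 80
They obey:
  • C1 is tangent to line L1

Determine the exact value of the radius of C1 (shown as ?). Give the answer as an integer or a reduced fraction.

1. [C1‖L1]  r_C1² − 16 = 0  ⇒  r_C1 = 4 (r>0 drops 1)

4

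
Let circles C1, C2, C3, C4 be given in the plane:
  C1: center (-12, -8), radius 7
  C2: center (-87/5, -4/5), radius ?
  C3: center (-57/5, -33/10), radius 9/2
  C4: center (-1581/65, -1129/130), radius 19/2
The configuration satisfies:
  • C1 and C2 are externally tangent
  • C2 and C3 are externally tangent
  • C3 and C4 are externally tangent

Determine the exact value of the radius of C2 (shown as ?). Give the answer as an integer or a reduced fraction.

1. [ext C1·C2]  r_C2² + 14r_C2 − 32 = 0  ⇒  r_C2 = 2 (r>0 drops 1)
2. [ext C2·C3]  r_C2² + 9r_C2 − 22 = 0  ⇒  r_C2 = 2 (r>0 drops 1)

2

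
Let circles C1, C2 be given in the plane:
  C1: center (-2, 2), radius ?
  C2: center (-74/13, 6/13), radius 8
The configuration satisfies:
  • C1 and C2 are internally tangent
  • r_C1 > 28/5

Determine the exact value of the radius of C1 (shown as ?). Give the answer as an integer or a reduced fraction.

12

1. [int C1,C2]  r_C1² − 16r_C1 + 48 = 0  ⇒  r_C1 = 4 or 12
2. given r_C1 > 28/5: keep 12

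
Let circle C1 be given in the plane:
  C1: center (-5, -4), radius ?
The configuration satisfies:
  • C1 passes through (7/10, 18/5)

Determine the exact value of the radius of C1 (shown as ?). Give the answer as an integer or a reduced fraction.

1. [C1∋P]  r_C1² − 361/4 = 0  ⇒  r_C1 = 19/2 (r>0 drops 1)

19/2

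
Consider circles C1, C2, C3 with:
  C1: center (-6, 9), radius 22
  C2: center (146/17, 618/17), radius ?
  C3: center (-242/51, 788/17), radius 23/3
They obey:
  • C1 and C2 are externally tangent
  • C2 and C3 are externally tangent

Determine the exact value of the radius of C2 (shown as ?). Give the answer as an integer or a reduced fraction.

1. [ext C1·C2]  r_C2² + 44r_C2 − 477 = 0  ⇒  r_C2 = 9 (r>0 drops 1)
2. [ext C2·C3]  r_C2² + (46/3)r_C2 − 219 = 0  ⇒  r_C2 = 9 (r>0 drops 1)

9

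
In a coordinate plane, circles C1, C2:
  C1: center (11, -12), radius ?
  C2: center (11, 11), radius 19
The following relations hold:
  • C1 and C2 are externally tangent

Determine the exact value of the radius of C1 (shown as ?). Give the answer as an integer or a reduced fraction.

1. [ext C1·C2]  r_C1² + 38r_C1 − 168 = 0  ⇒  r_C1 = 4 (r>0 drops 1)

4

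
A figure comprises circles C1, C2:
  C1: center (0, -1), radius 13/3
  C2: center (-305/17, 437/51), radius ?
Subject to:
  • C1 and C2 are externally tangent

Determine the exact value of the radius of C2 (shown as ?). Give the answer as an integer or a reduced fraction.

16

1. [ext C1·C2]  r_C2² + (26/3)r_C2 − 1184/3 = 0  ⇒  r_C2 = 16 (r>0 drops 1)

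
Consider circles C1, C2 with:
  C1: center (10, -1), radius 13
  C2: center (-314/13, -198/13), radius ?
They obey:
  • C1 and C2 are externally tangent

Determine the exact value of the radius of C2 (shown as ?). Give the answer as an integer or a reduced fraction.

1. [ext C1·C2]  r_C2² + 26r_C2 − 1200 = 0  ⇒  r_C2 = 24 (r>0 drops 1)

24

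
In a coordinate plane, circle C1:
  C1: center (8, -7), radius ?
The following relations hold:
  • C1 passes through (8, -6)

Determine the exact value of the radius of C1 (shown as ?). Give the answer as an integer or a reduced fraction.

1. [C1∋P]  r_C1² − 1 = 0  ⇒  r_C1 = 1 (r>0 drops 1)

1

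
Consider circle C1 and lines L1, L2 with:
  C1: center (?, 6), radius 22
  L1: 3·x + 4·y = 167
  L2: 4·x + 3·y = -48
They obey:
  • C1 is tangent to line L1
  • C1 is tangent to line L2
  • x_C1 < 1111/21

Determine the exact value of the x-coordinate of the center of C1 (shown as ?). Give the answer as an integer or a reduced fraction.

11

1. [C1‖L1]  x_C1² − (286/3)x_C1 + 2783/3 = 0  ⇒  x_C1 = 11 or 253/3
2. [C1‖L2]  x_C1² + 33x_C1 − 484 = 0  ⇒  x_C1 = -44 or 11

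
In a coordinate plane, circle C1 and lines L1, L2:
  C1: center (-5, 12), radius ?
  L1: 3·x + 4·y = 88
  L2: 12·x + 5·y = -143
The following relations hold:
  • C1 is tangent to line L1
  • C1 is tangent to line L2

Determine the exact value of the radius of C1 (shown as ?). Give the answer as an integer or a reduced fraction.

1. [C1‖L1]  r_C1² − 121 = 0  ⇒  r_C1 = 11 (r>0 drops 1)
2. [C1‖L2]  r_C1² − 121 = 0  ⇒  r_C1 = 11 (r>0 drops 1)

11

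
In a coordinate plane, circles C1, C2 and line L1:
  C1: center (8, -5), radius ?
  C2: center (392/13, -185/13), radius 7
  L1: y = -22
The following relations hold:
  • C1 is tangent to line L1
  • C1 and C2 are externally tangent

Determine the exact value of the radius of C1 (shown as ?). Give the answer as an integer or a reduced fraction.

1. [C1‖L1]  r_C1² − 289 = 0  ⇒  r_C1 = 17 (r>0 drops 1)
2. [ext C1·C2]  r_C1² + 14r_C1 − 527 = 0  ⇒  r_C1 = 17 (r>0 drops 1)

17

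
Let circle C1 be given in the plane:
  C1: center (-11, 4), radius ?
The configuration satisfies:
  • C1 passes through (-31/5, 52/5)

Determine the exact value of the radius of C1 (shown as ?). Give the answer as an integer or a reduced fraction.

8

1. [C1∋P]  r_C1² − 64 = 0  ⇒  r_C1 = 8 (r>0 drops 1)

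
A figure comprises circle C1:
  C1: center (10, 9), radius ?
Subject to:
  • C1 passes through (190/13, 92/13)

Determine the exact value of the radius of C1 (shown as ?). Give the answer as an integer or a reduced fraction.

1. [C1∋P]  r_C1² − 25 = 0  ⇒  r_C1 = 5 (r>0 drops 1)

5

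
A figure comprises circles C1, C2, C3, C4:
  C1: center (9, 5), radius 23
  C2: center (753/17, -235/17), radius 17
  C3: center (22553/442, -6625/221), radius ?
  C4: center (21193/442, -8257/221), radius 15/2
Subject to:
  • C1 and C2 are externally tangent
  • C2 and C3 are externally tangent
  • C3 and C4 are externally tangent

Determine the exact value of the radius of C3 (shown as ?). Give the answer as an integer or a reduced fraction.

1/2

1. [ext C2·C3]  r_C3² + 34r_C3 − 69/4 = 0  ⇒  r_C3 = 1/2 (r>0 drops 1)
2. [ext C3·C4]  r_C3² + 15r_C3 − 31/4 = 0  ⇒  r_C3 = 1/2 (r>0 drops 1)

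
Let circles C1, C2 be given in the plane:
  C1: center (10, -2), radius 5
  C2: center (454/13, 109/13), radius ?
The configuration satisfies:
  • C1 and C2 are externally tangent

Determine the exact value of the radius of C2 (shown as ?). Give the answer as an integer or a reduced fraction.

22

1. [ext C1·C2]  r_C2² + 10r_C2 − 704 = 0  ⇒  r_C2 = 22 (r>0 drops 1)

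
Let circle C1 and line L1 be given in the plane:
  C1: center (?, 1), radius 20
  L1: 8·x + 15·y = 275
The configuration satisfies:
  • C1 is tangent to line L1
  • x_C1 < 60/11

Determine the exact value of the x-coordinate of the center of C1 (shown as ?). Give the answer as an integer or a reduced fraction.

1. [C1‖L1]  x_C1² − 65x_C1 − 750 = 0  ⇒  x_C1 = -10 or 75
2. given x_C1 < 60/11: keep -10

-10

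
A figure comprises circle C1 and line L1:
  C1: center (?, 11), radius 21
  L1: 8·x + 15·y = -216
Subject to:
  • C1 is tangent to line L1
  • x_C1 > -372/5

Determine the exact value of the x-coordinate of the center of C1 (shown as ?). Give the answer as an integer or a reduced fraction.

-3

1. [C1‖L1]  x_C1² + (381/4)x_C1 + 1107/4 = 0  ⇒  x_C1 = -369/4 or -3
2. given x_C1 > -372/5: keep -3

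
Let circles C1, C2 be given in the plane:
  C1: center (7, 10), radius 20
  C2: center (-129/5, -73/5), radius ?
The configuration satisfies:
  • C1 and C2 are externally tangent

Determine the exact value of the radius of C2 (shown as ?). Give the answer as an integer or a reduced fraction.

21

1. [ext C1·C2]  r_C2² + 40r_C2 − 1281 = 0  ⇒  r_C2 = 21 (r>0 drops 1)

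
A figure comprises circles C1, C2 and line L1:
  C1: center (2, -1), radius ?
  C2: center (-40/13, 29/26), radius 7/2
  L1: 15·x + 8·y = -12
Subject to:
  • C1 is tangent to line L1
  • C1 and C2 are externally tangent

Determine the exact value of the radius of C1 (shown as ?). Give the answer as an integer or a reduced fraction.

2

1. [C1‖L1]  r_C1² − 4 = 0  ⇒  r_C1 = 2 (r>0 drops 1)
2. [ext C1·C2]  r_C1² + 7r_C1 − 18 = 0  ⇒  r_C1 = 2 (r>0 drops 1)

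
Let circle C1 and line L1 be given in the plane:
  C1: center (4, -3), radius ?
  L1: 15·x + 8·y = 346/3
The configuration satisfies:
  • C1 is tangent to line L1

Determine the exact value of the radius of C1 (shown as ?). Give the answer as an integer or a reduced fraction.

1. [C1‖L1]  r_C1² − 196/9 = 0  ⇒  r_C1 = 14/3 (r>0 drops 1)

14/3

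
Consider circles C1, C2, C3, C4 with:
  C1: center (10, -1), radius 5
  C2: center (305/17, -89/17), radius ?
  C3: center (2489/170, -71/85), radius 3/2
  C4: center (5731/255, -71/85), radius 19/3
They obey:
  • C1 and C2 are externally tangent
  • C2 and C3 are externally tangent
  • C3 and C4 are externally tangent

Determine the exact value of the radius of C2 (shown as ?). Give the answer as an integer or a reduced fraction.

4

1. [ext C1·C2]  r_C2² + 10r_C2 − 56 = 0  ⇒  r_C2 = 4 (r>0 drops 1)
2. [ext C2·C3]  r_C2² + 3r_C2 − 28 = 0  ⇒  r_C2 = 4 (r>0 drops 1)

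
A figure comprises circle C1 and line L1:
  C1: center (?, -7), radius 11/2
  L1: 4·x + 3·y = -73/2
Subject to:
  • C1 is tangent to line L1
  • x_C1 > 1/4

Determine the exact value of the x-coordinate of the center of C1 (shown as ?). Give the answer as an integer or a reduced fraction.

3

1. [C1‖L1]  x_C1² + (31/4)x_C1 − 129/4 = 0  ⇒  x_C1 = -43/4 or 3
2. given x_C1 > 1/4: keep 3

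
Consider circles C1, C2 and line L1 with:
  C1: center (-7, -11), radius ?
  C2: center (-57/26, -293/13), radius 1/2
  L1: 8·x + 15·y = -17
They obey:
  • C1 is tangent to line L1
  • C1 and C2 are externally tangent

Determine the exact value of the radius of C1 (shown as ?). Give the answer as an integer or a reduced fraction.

12

1. [C1‖L1]  r_C1² − 144 = 0  ⇒  r_C1 = 12 (r>0 drops 1)
2. [ext C1·C2]  r_C1² + 1r_C1 − 156 = 0  ⇒  r_C1 = 12 (r>0 drops 1)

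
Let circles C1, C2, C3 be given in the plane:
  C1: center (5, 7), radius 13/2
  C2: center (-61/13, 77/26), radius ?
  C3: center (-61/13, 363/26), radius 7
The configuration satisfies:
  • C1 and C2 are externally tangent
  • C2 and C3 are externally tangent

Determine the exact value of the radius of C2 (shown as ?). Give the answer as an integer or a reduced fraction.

1. [ext C1·C2]  r_C2² + 13r_C2 − 68 = 0  ⇒  r_C2 = 4 (r>0 drops 1)
2. [ext C2·C3]  r_C2² + 14r_C2 − 72 = 0  ⇒  r_C2 = 4 (r>0 drops 1)

4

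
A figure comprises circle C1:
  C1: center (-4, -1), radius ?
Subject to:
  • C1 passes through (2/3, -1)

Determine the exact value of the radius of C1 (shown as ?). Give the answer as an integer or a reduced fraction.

14/3

1. [C1∋P]  r_C1² − 196/9 = 0  ⇒  r_C1 = 14/3 (r>0 drops 1)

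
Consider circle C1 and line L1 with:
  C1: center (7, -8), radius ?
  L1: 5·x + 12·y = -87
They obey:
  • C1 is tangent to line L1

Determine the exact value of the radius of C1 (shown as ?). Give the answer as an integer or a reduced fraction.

1. [C1‖L1]  r_C1² − 4 = 0  ⇒  r_C1 = 2 (r>0 drops 1)

2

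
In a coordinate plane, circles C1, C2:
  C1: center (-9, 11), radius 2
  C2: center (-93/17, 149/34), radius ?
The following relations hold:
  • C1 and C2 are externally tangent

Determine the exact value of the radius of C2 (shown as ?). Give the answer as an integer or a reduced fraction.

11/2

1. [ext C1·C2]  r_C2² + 4r_C2 − 209/4 = 0  ⇒  r_C2 = 11/2 (r>0 drops 1)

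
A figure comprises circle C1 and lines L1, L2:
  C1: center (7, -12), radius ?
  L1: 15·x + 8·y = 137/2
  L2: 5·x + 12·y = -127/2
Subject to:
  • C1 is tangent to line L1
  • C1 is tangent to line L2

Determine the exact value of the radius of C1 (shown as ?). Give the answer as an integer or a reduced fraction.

7/2

1. [C1‖L1]  r_C1² − 49/4 = 0  ⇒  r_C1 = 7/2 (r>0 drops 1)
2. [C1‖L2]  r_C1² − 49/4 = 0  ⇒  r_C1 = 7/2 (r>0 drops 1)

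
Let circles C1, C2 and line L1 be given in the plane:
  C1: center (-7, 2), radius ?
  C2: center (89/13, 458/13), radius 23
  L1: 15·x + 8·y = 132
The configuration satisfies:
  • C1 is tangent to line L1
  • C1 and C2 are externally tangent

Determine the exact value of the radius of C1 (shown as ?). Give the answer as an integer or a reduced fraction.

13

1. [C1‖L1]  r_C1² − 169 = 0  ⇒  r_C1 = 13 (r>0 drops 1)
2. [ext C1·C2]  r_C1² + 46r_C1 − 767 = 0  ⇒  r_C1 = 13 (r>0 drops 1)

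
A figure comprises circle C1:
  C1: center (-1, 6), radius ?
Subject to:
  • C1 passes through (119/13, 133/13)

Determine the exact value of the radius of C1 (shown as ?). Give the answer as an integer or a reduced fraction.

11

1. [C1∋P]  r_C1² − 121 = 0  ⇒  r_C1 = 11 (r>0 drops 1)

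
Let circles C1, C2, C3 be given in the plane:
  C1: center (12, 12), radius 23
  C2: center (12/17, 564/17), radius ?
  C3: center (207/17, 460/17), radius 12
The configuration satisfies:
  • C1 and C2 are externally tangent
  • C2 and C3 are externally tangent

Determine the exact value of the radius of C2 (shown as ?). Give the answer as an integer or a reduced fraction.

1. [ext C1·C2]  r_C2² + 46r_C2 − 47 = 0  ⇒  r_C2 = 1 (r>0 drops 1)
2. [ext C2·C3]  r_C2² + 24r_C2 − 25 = 0  ⇒  r_C2 = 1 (r>0 drops 1)

1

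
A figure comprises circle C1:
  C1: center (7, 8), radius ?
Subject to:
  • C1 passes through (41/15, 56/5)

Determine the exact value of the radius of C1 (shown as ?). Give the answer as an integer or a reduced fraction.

1. [C1∋P]  r_C1² − 256/9 = 0  ⇒  r_C1 = 16/3 (r>0 drops 1)

16/3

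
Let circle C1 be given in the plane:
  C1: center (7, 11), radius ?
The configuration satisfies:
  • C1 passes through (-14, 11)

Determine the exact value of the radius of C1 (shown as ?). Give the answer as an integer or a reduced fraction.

1. [C1∋P]  r_C1² − 441 = 0  ⇒  r_C1 = 21 (r>0 drops 1)

21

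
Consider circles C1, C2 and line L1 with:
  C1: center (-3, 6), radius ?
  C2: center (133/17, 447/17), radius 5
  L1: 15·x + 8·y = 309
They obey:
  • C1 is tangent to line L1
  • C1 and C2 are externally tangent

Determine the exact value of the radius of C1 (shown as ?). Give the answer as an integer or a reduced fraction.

1. [C1‖L1]  r_C1² − 324 = 0  ⇒  r_C1 = 18 (r>0 drops 1)
2. [ext C1·C2]  r_C1² + 10r_C1 − 504 = 0  ⇒  r_C1 = 18 (r>0 drops 1)

18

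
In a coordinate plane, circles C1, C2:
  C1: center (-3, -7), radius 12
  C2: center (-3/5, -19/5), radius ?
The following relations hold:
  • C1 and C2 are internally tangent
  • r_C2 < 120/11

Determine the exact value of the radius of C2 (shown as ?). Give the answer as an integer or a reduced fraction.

1. [int C1,C2]  r_C2² − 24r_C2 + 128 = 0  ⇒  r_C2 = 8 or 16
2. given r_C2 < 120/11: keep 8

8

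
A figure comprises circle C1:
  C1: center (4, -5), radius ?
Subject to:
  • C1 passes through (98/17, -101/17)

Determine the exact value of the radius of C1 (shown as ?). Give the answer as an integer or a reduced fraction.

2

1. [C1∋P]  r_C1² − 4 = 0  ⇒  r_C1 = 2 (r>0 drops 1)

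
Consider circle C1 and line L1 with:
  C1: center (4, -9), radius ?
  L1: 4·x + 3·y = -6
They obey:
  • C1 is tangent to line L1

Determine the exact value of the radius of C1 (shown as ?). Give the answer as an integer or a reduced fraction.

1. [C1‖L1]  r_C1² − 1 = 0  ⇒  r_C1 = 1 (r>0 drops 1)

1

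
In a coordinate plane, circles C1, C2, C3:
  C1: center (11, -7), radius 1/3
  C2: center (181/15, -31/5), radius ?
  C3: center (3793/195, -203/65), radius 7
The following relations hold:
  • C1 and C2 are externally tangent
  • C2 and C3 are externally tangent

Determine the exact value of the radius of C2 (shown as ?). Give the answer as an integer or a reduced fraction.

1. [ext C1·C2]  r_C2² + (2/3)r_C2 − 5/3 = 0  ⇒  r_C2 = 1 (r>0 drops 1)
2. [ext C2·C3]  r_C2² + 14r_C2 − 15 = 0  ⇒  r_C2 = 1 (r>0 drops 1)

1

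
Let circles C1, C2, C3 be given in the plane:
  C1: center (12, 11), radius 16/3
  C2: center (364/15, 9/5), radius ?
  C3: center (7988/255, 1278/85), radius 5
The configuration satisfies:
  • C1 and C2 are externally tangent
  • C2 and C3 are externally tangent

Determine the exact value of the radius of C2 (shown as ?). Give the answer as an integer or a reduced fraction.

1. [ext C1·C2]  r_C2² + (32/3)r_C2 − 620/3 = 0  ⇒  r_C2 = 10 (r>0 drops 1)
2. [ext C2·C3]  r_C2² + 10r_C2 − 200 = 0  ⇒  r_C2 = 10 (r>0 drops 1)

10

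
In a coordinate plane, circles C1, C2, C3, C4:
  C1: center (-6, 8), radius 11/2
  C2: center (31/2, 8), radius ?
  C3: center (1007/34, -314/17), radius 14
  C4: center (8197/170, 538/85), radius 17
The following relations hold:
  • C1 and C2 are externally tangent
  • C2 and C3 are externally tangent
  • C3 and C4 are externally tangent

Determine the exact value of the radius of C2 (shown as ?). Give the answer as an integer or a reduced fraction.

16

1. [ext C1·C2]  r_C2² + 11r_C2 − 432 = 0  ⇒  r_C2 = 16 (r>0 drops 1)
2. [ext C2·C3]  r_C2² + 28r_C2 − 704 = 0  ⇒  r_C2 = 16 (r>0 drops 1)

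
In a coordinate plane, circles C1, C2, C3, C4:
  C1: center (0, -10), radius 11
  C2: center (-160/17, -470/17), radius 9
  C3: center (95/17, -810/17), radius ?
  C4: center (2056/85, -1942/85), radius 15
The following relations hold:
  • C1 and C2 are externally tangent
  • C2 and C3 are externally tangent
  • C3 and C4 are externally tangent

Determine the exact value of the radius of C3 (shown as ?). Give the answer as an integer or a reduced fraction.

1. [ext C2·C3]  r_C3² + 18r_C3 − 544 = 0  ⇒  r_C3 = 16 (r>0 drops 1)
2. [ext C3·C4]  r_C3² + 30r_C3 − 736 = 0  ⇒  r_C3 = 16 (r>0 drops 1)

16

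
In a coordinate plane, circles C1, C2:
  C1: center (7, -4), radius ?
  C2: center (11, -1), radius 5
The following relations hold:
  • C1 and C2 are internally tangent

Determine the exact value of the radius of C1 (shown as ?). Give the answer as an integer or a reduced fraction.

1. [int C1,C2]  r_C1² − 10r_C1 = 0  ⇒  r_C1 = 10 (r>0 drops 1)

10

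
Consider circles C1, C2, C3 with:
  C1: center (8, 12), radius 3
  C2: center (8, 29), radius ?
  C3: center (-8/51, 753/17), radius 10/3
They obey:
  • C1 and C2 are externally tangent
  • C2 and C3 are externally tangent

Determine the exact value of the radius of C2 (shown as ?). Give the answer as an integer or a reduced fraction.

14

1. [ext C1·C2]  r_C2² + 6r_C2 − 280 = 0  ⇒  r_C2 = 14 (r>0 drops 1)
2. [ext C2·C3]  r_C2² + (20/3)r_C2 − 868/3 = 0  ⇒  r_C2 = 14 (r>0 drops 1)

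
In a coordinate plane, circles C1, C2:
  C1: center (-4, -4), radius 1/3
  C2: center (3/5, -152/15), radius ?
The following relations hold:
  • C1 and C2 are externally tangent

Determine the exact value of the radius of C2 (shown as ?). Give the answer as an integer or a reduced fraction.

1. [ext C1·C2]  r_C2² + (2/3)r_C2 − 176/3 = 0  ⇒  r_C2 = 22/3 (r>0 drops 1)

22/3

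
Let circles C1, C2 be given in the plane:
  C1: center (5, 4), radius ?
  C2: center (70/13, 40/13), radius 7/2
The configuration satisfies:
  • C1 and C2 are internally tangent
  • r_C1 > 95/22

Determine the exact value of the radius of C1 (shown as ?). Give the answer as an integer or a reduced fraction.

1. [int C1,C2]  r_C1² − 7r_C1 + 45/4 = 0  ⇒  r_C1 = 5/2 or 9/2
2. given r_C1 > 95/22: keep 9/2

9/2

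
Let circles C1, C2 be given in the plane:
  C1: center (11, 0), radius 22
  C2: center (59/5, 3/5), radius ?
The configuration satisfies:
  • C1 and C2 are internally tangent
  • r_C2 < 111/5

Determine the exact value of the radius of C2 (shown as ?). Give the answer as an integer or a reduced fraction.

1. [int C1,C2]  r_C2² − 44r_C2 + 483 = 0  ⇒  r_C2 = 21 or 23
2. given r_C2 < 111/5: keep 21

21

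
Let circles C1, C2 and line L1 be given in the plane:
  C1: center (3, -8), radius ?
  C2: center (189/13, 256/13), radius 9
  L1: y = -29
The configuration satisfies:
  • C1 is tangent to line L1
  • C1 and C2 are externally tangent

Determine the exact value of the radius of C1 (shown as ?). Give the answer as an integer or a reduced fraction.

1. [C1‖L1]  r_C1² − 441 = 0  ⇒  r_C1 = 21 (r>0 drops 1)
2. [ext C1·C2]  r_C1² + 18r_C1 − 819 = 0  ⇒  r_C1 = 21 (r>0 drops 1)

21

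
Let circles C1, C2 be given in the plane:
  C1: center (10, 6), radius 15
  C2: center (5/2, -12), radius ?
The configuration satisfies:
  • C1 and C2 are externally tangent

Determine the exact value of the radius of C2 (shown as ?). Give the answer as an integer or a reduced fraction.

9/2

1. [ext C1·C2]  r_C2² + 30r_C2 − 621/4 = 0  ⇒  r_C2 = 9/2 (r>0 drops 1)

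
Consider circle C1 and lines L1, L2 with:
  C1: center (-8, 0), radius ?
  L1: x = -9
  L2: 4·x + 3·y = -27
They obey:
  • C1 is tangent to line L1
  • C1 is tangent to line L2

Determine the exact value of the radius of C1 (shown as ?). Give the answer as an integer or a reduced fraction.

1

1. [C1‖L1]  r_C1² − 1 = 0  ⇒  r_C1 = 1 (r>0 drops 1)
2. [C1‖L2]  r_C1² − 1 = 0  ⇒  r_C1 = 1 (r>0 drops 1)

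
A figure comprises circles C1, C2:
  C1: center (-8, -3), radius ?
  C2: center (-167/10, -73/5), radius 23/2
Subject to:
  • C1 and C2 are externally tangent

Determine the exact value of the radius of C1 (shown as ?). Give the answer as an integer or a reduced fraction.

1. [ext C1·C2]  r_C1² + 23r_C1 − 78 = 0  ⇒  r_C1 = 3 (r>0 drops 1)

3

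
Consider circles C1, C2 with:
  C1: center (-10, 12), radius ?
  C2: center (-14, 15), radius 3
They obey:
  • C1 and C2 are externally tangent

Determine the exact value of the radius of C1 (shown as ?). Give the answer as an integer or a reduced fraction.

2

1. [ext C1·C2]  r_C1² + 6r_C1 − 16 = 0  ⇒  r_C1 = 2 (r>0 drops 1)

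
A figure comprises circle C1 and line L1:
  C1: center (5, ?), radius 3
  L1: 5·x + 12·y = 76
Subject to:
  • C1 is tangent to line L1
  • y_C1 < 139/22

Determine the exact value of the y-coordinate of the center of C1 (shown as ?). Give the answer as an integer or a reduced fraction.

1. [C1‖L1]  y_C1² − (17/2)y_C1 + 15/2 = 0  ⇒  y_C1 = 1 or 15/2
2. given y_C1 < 139/22: keep 1

1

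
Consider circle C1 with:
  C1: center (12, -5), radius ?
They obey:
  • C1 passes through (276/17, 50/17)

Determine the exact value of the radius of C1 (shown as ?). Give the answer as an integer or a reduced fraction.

1. [C1∋P]  r_C1² − 81 = 0  ⇒  r_C1 = 9 (r>0 drops 1)

9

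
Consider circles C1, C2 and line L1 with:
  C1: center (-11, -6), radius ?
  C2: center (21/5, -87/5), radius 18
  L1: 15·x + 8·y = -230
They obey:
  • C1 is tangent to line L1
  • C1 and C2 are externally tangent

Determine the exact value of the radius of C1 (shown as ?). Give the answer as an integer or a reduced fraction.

1

1. [C1‖L1]  r_C1² − 1 = 0  ⇒  r_C1 = 1 (r>0 drops 1)
2. [ext C1·C2]  r_C1² + 36r_C1 − 37 = 0  ⇒  r_C1 = 1 (r>0 drops 1)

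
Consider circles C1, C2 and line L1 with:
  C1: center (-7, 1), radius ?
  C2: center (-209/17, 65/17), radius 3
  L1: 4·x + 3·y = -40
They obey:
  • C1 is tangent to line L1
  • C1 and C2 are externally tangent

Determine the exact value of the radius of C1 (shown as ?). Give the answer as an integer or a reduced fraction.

3

1. [C1‖L1]  r_C1² − 9 = 0  ⇒  r_C1 = 3 (r>0 drops 1)
2. [ext C1·C2]  r_C1² + 6r_C1 − 27 = 0  ⇒  r_C1 = 3 (r>0 drops 1)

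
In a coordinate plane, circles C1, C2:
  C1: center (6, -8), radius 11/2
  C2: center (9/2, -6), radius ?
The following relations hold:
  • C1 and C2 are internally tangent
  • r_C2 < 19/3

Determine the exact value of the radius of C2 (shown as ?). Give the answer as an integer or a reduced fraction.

1. [int C1,C2]  r_C2² − 11r_C2 + 24 = 0  ⇒  r_C2 = 3 or 8
2. given r_C2 < 19/3: keep 3

3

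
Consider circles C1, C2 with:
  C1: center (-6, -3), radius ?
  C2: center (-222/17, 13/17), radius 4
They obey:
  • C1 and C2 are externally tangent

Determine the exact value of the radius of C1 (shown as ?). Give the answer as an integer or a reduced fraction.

4

1. [ext C1·C2]  r_C1² + 8r_C1 − 48 = 0  ⇒  r_C1 = 4 (r>0 drops 1)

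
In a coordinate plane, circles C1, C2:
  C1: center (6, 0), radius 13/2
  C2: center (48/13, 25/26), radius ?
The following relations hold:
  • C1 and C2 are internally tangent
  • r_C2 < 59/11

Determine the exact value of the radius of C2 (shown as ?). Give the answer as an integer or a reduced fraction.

1. [int C1,C2]  r_C2² − 13r_C2 + 36 = 0  ⇒  r_C2 = 4 or 9
2. given r_C2 < 59/11: keep 4

4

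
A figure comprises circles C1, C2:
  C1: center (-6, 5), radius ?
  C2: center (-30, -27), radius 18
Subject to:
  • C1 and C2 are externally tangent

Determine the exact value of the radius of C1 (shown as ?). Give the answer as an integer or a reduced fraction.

1. [ext C1·C2]  r_C1² + 36r_C1 − 1276 = 0  ⇒  r_C1 = 22 (r>0 drops 1)

22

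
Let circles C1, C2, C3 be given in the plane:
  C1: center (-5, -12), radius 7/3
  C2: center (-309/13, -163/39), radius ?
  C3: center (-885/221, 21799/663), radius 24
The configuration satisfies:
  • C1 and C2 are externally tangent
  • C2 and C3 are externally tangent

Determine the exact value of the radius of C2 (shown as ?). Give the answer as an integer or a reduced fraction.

18

1. [ext C1·C2]  r_C2² + (14/3)r_C2 − 408 = 0  ⇒  r_C2 = 18 (r>0 drops 1)
2. [ext C2·C3]  r_C2² + 48r_C2 − 1188 = 0  ⇒  r_C2 = 18 (r>0 drops 1)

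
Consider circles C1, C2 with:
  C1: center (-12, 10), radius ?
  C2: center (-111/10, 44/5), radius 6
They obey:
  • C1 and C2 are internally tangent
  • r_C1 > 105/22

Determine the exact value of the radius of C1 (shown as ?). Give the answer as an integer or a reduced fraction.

15/2

1. [int C1,C2]  r_C1² − 12r_C1 + 135/4 = 0  ⇒  r_C1 = 9/2 or 15/2
2. given r_C1 > 105/22: keep 15/2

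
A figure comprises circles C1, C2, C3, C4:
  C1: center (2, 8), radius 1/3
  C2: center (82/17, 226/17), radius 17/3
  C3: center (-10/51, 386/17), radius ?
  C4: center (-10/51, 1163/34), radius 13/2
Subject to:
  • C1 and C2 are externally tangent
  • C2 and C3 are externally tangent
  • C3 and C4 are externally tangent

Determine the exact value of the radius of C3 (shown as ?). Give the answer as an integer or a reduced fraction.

1. [ext C2·C3]  r_C3² + (34/3)r_C3 − 245/3 = 0  ⇒  r_C3 = 5 (r>0 drops 1)
2. [ext C3·C4]  r_C3² + 13r_C3 − 90 = 0  ⇒  r_C3 = 5 (r>0 drops 1)

5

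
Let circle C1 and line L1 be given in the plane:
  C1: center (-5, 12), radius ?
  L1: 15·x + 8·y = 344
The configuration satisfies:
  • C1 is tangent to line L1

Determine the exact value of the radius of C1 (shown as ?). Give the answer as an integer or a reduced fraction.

19

1. [C1‖L1]  r_C1² − 361 = 0  ⇒  r_C1 = 19 (r>0 drops 1)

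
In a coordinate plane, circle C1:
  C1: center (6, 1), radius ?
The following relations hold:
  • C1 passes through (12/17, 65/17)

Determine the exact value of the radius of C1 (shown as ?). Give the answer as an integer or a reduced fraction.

1. [C1∋P]  r_C1² − 36 = 0  ⇒  r_C1 = 6 (r>0 drops 1)

6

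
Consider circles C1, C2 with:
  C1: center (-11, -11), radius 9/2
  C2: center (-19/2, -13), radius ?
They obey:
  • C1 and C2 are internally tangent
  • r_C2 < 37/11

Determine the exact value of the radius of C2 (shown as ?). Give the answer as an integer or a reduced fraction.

1. [int C1,C2]  r_C2² − 9r_C2 + 14 = 0  ⇒  r_C2 = 2 or 7
2. given r_C2 < 37/11: keep 2

2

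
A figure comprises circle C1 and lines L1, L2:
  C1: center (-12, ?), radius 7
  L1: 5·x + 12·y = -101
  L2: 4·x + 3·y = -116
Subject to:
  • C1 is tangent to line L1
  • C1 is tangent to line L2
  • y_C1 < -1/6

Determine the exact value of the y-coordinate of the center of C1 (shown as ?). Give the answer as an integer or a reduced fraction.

-11

1. [C1‖L1]  y_C1² + (41/6)y_C1 − 275/6 = 0  ⇒  y_C1 = -11 or 25/6
2. [C1‖L2]  y_C1² + (136/3)y_C1 + 1133/3 = 0  ⇒  y_C1 = -103/3 or -11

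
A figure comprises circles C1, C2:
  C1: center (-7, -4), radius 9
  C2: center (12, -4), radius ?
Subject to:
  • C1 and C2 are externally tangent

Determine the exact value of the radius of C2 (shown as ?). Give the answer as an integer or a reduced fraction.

1. [ext C1·C2]  r_C2² + 18r_C2 − 280 = 0  ⇒  r_C2 = 10 (r>0 drops 1)

10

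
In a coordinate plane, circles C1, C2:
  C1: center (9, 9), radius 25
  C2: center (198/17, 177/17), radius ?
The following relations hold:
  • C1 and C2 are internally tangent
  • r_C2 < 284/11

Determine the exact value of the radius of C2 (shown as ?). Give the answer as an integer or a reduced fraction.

22

1. [int C1,C2]  r_C2² − 50r_C2 + 616 = 0  ⇒  r_C2 = 22 or 28
2. given r_C2 < 284/11: keep 22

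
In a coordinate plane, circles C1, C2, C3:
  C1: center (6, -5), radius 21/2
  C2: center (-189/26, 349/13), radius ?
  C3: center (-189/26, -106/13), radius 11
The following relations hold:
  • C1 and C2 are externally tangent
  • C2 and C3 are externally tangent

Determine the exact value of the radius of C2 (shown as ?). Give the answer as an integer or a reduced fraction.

1. [ext C1·C2]  r_C2² + 21r_C2 − 1080 = 0  ⇒  r_C2 = 24 (r>0 drops 1)
2. [ext C2·C3]  r_C2² + 22r_C2 − 1104 = 0  ⇒  r_C2 = 24 (r>0 drops 1)

24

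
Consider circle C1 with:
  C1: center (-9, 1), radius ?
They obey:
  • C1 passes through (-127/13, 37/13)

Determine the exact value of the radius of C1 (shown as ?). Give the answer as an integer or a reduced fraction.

1. [C1∋P]  r_C1² − 4 = 0  ⇒  r_C1 = 2 (r>0 drops 1)

2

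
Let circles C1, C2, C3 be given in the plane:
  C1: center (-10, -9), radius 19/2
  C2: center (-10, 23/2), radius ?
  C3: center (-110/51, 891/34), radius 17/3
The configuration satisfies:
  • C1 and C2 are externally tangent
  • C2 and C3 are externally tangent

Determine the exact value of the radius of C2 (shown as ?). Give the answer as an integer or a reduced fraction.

1. [ext C1·C2]  r_C2² + 19r_C2 − 330 = 0  ⇒  r_C2 = 11 (r>0 drops 1)
2. [ext C2·C3]  r_C2² + (34/3)r_C2 − 737/3 = 0  ⇒  r_C2 = 11 (r>0 drops 1)

11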